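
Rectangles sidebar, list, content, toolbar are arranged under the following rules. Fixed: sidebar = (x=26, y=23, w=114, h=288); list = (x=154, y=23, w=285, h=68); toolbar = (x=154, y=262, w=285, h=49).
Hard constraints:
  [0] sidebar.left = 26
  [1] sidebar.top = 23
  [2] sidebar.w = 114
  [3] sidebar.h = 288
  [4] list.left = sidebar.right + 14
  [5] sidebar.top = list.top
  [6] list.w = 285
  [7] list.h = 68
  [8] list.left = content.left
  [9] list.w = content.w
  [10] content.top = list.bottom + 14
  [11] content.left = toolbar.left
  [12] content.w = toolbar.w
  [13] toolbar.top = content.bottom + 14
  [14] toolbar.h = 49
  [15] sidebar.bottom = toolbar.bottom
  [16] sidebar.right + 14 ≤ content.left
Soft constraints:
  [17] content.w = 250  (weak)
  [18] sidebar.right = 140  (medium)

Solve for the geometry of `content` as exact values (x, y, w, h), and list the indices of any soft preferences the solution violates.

1. content.x = 154  [list.left = content.left]
2. content.w = 285  [list.w = content.w]
3. content.y = 105  [content.top = list.bottom + 14]
4. content.h = 143  [toolbar.top = content.bottom + 14]

content = (x=154, y=105, w=285, h=143)
violated soft preferences: 17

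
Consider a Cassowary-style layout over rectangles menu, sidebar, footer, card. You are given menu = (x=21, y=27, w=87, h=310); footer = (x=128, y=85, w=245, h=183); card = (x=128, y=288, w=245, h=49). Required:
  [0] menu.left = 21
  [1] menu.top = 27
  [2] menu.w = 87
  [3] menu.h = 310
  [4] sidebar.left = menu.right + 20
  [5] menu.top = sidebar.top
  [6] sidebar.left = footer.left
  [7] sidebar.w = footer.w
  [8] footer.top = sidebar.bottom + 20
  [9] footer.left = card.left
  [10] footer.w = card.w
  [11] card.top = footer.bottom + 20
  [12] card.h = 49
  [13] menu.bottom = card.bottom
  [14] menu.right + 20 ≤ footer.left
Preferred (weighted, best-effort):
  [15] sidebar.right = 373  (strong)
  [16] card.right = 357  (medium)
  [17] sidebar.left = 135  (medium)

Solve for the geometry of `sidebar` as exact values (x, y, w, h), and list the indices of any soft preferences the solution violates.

1. sidebar.x = 128  [sidebar.left = menu.right + 20]
2. sidebar.y = 27  [menu.top = sidebar.top]
3. sidebar.w = 245  [sidebar.w = footer.w]
4. sidebar.h = 38  [footer.top = sidebar.bottom + 20]

sidebar = (x=128, y=27, w=245, h=38)
violated soft preferences: 16, 17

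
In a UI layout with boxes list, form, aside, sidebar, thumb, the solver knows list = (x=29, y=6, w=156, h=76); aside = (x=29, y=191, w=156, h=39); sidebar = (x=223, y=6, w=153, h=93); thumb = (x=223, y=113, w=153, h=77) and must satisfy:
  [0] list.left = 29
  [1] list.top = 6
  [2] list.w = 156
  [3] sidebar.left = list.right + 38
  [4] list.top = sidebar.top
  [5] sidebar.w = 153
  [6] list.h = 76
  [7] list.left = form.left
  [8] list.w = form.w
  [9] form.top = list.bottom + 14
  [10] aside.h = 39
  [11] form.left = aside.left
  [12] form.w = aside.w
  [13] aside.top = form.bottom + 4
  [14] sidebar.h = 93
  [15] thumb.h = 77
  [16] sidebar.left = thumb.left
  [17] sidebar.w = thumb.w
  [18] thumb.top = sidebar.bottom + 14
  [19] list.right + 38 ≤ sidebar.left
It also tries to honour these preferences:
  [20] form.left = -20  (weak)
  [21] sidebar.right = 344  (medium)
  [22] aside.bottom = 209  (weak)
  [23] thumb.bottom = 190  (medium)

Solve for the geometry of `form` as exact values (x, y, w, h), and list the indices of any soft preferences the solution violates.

form = (x=29, y=96, w=156, h=91)
violated soft preferences: 20, 21, 22

1. form.x = 29  [list.left = form.left]
2. form.w = 156  [list.w = form.w]
3. form.y = 96  [form.top = list.bottom + 14]
4. form.h = 91  [aside.top = form.bottom + 4]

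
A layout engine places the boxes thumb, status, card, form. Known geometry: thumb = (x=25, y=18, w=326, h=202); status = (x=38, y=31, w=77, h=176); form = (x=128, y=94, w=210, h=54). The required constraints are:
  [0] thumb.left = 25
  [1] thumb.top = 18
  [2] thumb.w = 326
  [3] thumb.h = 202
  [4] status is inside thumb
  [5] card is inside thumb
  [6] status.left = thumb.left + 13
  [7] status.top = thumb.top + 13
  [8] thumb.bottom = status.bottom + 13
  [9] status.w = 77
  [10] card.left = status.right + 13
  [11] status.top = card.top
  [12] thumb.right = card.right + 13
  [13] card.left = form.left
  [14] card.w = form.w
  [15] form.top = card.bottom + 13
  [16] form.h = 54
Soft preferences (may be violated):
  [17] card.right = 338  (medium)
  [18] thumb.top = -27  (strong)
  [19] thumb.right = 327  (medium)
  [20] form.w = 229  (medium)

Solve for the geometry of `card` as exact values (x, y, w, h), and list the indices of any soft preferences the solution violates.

1. card.x = 128  [card.left = status.right + 13]
2. card.y = 31  [status.top = card.top]
3. card.w = 210  [thumb.right = card.right + 13]
4. card.h = 50  [form.top = card.bottom + 13]

card = (x=128, y=31, w=210, h=50)
violated soft preferences: 18, 19, 20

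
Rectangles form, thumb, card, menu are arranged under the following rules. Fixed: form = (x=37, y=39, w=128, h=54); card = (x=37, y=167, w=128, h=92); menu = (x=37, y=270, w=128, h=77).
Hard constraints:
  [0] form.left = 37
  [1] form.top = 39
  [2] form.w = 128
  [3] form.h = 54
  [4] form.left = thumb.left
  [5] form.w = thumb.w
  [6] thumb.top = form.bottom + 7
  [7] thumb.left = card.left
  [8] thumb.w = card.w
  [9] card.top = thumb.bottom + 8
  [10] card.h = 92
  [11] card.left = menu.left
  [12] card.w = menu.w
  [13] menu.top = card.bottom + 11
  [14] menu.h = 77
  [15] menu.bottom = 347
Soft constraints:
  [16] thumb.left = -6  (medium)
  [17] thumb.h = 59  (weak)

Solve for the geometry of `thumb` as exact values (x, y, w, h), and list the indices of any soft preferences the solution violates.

1. thumb.x = 37  [form.left = thumb.left]
2. thumb.w = 128  [form.w = thumb.w]
3. thumb.y = 100  [thumb.top = form.bottom + 7]
4. thumb.h = 59  [card.top = thumb.bottom + 8]

thumb = (x=37, y=100, w=128, h=59)
violated soft preferences: 16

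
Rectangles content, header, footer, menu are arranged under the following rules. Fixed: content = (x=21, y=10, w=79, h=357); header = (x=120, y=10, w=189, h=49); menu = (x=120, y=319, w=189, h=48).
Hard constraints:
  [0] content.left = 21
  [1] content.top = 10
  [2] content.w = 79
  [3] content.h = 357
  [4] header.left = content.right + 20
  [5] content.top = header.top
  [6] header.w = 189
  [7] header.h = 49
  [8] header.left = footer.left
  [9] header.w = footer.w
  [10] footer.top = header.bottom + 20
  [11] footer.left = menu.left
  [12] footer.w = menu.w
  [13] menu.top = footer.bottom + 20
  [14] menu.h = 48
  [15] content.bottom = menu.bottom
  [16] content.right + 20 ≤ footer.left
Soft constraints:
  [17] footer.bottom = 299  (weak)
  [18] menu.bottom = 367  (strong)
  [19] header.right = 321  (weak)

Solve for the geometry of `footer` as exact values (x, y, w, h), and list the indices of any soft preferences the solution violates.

1. footer.x = 120  [header.left = footer.left]
2. footer.w = 189  [header.w = footer.w]
3. footer.y = 79  [footer.top = header.bottom + 20]
4. footer.h = 220  [menu.top = footer.bottom + 20]

footer = (x=120, y=79, w=189, h=220)
violated soft preferences: 19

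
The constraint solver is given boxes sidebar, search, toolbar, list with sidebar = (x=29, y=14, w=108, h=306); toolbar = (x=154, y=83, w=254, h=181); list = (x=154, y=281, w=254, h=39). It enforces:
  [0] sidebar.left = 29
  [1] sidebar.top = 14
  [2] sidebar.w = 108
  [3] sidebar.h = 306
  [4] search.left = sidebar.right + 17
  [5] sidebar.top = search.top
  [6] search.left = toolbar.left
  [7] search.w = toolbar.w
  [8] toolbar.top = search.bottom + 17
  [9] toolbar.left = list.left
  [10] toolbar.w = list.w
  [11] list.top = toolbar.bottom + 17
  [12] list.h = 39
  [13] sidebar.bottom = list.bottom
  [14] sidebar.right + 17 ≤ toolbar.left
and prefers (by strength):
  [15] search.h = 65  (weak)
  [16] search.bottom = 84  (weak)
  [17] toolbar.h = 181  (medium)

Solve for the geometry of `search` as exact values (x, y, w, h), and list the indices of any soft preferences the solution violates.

1. search.x = 154  [search.left = sidebar.right + 17]
2. search.y = 14  [sidebar.top = search.top]
3. search.w = 254  [search.w = toolbar.w]
4. search.h = 52  [toolbar.top = search.bottom + 17]

search = (x=154, y=14, w=254, h=52)
violated soft preferences: 15, 16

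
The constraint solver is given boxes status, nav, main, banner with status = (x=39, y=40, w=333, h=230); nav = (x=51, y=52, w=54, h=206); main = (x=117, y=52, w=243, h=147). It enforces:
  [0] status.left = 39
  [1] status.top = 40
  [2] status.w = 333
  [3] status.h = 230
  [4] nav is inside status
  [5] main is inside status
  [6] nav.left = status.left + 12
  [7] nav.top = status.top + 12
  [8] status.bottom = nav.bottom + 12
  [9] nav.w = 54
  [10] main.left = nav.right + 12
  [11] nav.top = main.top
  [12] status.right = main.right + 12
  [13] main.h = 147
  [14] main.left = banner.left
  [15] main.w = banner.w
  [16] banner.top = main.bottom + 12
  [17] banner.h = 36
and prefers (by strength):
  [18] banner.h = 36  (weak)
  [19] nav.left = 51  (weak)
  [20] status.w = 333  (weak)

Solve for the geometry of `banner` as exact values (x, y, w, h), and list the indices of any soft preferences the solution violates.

1. banner.x = 117  [main.left = banner.left]
2. banner.w = 243  [main.w = banner.w]
3. banner.y = 211  [banner.top = main.bottom + 12]
4. banner.h = 36  [banner.h = 36]

banner = (x=117, y=211, w=243, h=36)
violated soft preferences: none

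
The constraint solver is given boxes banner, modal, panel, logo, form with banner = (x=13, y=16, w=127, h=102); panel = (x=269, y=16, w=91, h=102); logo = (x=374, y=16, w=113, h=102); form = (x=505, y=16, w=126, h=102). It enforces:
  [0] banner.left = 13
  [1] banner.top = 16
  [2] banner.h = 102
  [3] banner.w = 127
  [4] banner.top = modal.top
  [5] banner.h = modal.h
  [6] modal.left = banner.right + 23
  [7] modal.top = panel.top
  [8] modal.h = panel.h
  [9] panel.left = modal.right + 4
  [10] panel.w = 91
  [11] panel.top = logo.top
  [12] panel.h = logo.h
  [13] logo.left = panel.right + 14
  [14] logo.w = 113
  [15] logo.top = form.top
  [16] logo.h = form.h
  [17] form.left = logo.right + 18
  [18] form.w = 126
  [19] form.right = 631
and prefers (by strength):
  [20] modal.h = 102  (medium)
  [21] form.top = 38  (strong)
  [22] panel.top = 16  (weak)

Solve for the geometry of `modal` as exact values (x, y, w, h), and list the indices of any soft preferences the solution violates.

modal = (x=163, y=16, w=102, h=102)
violated soft preferences: 21

1. modal.y = 16  [banner.top = modal.top]
2. modal.h = 102  [banner.h = modal.h]
3. modal.x = 163  [modal.left = banner.right + 23]
4. modal.w = 102  [panel.left = modal.right + 4]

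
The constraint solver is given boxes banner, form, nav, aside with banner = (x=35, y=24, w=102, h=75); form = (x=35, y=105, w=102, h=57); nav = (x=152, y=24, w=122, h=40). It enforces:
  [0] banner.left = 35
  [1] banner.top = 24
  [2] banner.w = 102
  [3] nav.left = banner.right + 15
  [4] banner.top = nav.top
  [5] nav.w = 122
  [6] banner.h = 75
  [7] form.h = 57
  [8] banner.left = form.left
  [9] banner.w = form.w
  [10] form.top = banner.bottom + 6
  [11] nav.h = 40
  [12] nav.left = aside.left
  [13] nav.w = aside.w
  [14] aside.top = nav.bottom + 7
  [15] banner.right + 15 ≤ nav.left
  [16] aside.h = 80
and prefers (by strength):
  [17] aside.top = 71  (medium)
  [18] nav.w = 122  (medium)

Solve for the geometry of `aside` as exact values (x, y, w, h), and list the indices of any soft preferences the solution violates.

aside = (x=152, y=71, w=122, h=80)
violated soft preferences: none

1. aside.x = 152  [nav.left = aside.left]
2. aside.w = 122  [nav.w = aside.w]
3. aside.y = 71  [aside.top = nav.bottom + 7]
4. aside.h = 80  [aside.h = 80]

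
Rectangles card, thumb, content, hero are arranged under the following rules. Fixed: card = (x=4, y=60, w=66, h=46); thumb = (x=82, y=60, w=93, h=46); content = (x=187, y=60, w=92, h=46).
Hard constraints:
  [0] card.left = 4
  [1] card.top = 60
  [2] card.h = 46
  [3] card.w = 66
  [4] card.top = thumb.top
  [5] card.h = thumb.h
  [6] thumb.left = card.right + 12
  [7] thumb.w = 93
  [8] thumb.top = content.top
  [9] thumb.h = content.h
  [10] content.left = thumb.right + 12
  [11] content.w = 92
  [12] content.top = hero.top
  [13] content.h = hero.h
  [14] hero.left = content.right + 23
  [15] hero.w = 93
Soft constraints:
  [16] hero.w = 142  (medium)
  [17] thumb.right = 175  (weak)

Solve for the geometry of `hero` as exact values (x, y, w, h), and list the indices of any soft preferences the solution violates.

hero = (x=302, y=60, w=93, h=46)
violated soft preferences: 16

1. hero.y = 60  [content.top = hero.top]
2. hero.h = 46  [content.h = hero.h]
3. hero.x = 302  [hero.left = content.right + 23]
4. hero.w = 93  [hero.w = 93]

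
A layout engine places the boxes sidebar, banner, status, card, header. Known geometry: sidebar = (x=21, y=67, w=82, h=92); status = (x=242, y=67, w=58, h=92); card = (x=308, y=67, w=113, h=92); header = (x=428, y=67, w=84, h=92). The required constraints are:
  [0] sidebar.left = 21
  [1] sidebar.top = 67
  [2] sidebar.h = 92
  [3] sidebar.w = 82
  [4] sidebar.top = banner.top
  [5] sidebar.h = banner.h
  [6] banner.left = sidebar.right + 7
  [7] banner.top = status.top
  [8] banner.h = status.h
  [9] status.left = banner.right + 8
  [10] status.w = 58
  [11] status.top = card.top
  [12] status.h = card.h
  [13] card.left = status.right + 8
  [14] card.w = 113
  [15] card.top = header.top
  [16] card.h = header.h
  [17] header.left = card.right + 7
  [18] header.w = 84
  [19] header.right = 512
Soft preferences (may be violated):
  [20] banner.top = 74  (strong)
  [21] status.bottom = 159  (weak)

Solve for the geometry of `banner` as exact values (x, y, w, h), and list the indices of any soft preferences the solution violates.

1. banner.y = 67  [sidebar.top = banner.top]
2. banner.h = 92  [sidebar.h = banner.h]
3. banner.x = 110  [banner.left = sidebar.right + 7]
4. banner.w = 124  [status.left = banner.right + 8]

banner = (x=110, y=67, w=124, h=92)
violated soft preferences: 20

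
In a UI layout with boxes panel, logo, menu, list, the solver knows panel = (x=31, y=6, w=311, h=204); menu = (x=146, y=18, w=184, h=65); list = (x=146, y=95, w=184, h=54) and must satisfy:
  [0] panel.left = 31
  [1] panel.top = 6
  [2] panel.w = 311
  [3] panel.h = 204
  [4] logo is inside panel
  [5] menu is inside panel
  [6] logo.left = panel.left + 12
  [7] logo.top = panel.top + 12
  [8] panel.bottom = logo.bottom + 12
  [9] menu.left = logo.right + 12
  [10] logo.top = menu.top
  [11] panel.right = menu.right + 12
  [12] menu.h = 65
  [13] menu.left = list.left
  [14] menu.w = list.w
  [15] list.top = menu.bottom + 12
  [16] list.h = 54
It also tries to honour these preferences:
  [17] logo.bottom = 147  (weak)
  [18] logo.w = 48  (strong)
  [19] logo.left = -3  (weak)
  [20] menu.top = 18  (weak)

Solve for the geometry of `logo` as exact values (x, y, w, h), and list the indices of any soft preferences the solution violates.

1. logo.x = 43  [logo.left = panel.left + 12]
2. logo.y = 18  [logo.top = panel.top + 12]
3. logo.h = 180  [panel.bottom = logo.bottom + 12]
4. logo.w = 91  [menu.left = logo.right + 12]

logo = (x=43, y=18, w=91, h=180)
violated soft preferences: 17, 18, 19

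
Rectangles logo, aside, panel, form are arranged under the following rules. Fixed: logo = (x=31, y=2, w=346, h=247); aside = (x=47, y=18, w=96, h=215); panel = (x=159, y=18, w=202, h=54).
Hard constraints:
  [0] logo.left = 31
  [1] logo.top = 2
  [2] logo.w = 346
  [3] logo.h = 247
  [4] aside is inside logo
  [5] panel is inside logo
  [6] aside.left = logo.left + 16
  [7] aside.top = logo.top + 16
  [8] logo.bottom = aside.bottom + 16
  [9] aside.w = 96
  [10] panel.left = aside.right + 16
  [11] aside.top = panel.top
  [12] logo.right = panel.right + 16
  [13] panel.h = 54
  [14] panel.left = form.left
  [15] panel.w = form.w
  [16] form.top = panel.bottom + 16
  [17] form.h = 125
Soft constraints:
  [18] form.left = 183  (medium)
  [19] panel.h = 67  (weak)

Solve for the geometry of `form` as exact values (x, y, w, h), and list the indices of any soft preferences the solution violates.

1. form.x = 159  [panel.left = form.left]
2. form.w = 202  [panel.w = form.w]
3. form.y = 88  [form.top = panel.bottom + 16]
4. form.h = 125  [form.h = 125]

form = (x=159, y=88, w=202, h=125)
violated soft preferences: 18, 19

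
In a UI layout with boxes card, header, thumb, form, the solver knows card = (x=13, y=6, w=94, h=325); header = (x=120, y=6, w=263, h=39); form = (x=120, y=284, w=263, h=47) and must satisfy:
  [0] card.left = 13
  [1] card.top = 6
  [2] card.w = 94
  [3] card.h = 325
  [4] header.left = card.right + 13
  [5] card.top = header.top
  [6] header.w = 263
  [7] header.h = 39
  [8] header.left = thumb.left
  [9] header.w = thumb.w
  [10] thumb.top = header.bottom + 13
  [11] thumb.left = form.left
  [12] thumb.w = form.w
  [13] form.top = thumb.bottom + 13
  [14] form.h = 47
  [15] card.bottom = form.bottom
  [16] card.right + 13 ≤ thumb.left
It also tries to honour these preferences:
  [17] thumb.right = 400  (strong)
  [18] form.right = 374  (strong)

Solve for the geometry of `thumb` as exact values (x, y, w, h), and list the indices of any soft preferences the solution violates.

thumb = (x=120, y=58, w=263, h=213)
violated soft preferences: 17, 18

1. thumb.x = 120  [header.left = thumb.left]
2. thumb.w = 263  [header.w = thumb.w]
3. thumb.y = 58  [thumb.top = header.bottom + 13]
4. thumb.h = 213  [form.top = thumb.bottom + 13]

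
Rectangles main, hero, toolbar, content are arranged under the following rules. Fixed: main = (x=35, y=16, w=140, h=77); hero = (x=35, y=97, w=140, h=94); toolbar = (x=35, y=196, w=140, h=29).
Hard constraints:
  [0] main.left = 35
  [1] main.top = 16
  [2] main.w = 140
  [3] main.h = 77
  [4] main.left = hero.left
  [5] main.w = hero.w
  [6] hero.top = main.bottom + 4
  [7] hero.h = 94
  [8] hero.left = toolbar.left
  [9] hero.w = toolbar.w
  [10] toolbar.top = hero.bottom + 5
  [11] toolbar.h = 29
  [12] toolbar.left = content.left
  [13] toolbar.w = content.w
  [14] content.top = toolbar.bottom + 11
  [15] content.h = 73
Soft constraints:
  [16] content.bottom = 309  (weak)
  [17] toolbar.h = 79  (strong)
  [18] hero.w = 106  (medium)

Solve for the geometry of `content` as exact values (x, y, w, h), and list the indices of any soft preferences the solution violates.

content = (x=35, y=236, w=140, h=73)
violated soft preferences: 17, 18

1. content.x = 35  [toolbar.left = content.left]
2. content.w = 140  [toolbar.w = content.w]
3. content.y = 236  [content.top = toolbar.bottom + 11]
4. content.h = 73  [content.h = 73]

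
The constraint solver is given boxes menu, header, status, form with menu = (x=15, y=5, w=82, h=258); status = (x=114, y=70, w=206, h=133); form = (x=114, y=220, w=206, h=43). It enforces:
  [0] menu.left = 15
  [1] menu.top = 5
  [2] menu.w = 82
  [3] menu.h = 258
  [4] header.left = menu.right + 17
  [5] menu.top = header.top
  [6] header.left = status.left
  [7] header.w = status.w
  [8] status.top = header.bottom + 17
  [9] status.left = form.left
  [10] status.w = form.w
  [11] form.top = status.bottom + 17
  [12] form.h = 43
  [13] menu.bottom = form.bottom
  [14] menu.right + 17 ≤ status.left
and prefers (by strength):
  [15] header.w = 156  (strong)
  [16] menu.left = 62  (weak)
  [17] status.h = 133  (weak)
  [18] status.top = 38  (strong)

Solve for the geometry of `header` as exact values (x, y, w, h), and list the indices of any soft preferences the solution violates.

header = (x=114, y=5, w=206, h=48)
violated soft preferences: 15, 16, 18

1. header.x = 114  [header.left = menu.right + 17]
2. header.y = 5  [menu.top = header.top]
3. header.w = 206  [header.w = status.w]
4. header.h = 48  [status.top = header.bottom + 17]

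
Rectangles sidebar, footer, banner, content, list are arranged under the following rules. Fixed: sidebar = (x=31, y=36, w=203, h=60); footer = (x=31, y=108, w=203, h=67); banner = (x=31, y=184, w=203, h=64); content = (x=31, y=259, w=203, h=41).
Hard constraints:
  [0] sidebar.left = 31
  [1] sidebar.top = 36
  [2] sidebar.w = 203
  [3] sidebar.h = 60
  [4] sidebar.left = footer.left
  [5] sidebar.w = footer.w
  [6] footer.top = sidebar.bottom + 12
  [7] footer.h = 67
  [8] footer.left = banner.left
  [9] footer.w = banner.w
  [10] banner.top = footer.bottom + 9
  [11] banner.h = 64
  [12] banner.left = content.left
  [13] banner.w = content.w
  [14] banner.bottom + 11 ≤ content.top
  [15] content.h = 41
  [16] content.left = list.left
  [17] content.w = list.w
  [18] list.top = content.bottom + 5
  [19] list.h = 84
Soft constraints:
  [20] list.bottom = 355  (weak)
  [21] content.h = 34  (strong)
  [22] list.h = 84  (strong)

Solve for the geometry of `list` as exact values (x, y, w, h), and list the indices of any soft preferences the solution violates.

list = (x=31, y=305, w=203, h=84)
violated soft preferences: 20, 21

1. list.x = 31  [content.left = list.left]
2. list.w = 203  [content.w = list.w]
3. list.y = 305  [list.top = content.bottom + 5]
4. list.h = 84  [list.h = 84]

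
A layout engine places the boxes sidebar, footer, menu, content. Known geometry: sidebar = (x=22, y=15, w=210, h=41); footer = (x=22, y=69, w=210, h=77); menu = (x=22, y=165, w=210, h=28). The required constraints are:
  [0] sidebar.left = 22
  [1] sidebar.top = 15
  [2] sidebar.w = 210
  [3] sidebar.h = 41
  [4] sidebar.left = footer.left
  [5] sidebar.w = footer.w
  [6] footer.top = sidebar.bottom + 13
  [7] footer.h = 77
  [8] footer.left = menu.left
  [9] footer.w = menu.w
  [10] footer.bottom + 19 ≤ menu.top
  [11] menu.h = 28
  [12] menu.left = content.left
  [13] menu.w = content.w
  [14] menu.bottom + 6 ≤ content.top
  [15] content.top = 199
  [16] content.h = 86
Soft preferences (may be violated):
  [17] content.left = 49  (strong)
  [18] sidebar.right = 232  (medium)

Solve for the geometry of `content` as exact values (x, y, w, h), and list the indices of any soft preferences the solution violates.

1. content.x = 22  [menu.left = content.left]
2. content.w = 210  [menu.w = content.w]
3. content.y = 199  [content.top = 199]
4. content.h = 86  [content.h = 86]

content = (x=22, y=199, w=210, h=86)
violated soft preferences: 17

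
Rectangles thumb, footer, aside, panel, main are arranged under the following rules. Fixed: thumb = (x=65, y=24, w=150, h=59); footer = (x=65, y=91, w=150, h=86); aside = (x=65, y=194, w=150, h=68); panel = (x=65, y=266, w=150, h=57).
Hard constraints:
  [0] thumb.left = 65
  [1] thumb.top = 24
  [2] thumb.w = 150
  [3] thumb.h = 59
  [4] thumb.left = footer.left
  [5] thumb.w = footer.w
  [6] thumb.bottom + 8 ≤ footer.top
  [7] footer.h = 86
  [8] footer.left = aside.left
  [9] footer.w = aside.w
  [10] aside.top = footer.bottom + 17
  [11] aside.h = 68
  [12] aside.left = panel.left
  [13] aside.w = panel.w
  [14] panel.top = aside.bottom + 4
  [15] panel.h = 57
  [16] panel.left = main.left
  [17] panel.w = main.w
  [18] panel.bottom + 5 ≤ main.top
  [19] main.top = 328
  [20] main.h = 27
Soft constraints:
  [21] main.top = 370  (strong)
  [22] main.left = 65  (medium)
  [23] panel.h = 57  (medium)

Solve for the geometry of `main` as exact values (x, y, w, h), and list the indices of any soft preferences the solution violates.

main = (x=65, y=328, w=150, h=27)
violated soft preferences: 21

1. main.x = 65  [panel.left = main.left]
2. main.w = 150  [panel.w = main.w]
3. main.y = 328  [main.top = 328]
4. main.h = 27  [main.h = 27]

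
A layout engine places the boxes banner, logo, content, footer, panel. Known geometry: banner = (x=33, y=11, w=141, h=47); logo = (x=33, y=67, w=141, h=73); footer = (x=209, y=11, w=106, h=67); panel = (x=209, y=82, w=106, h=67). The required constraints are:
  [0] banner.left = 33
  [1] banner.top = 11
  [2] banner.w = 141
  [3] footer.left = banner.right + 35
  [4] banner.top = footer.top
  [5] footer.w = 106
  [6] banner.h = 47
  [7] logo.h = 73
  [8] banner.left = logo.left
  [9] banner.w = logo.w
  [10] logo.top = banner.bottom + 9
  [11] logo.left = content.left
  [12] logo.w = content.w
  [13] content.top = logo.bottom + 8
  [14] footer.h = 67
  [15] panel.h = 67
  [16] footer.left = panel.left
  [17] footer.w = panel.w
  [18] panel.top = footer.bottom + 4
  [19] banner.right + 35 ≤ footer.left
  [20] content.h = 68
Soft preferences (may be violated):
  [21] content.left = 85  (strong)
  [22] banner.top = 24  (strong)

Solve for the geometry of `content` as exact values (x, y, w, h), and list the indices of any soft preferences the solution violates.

content = (x=33, y=148, w=141, h=68)
violated soft preferences: 21, 22

1. content.x = 33  [logo.left = content.left]
2. content.w = 141  [logo.w = content.w]
3. content.y = 148  [content.top = logo.bottom + 8]
4. content.h = 68  [content.h = 68]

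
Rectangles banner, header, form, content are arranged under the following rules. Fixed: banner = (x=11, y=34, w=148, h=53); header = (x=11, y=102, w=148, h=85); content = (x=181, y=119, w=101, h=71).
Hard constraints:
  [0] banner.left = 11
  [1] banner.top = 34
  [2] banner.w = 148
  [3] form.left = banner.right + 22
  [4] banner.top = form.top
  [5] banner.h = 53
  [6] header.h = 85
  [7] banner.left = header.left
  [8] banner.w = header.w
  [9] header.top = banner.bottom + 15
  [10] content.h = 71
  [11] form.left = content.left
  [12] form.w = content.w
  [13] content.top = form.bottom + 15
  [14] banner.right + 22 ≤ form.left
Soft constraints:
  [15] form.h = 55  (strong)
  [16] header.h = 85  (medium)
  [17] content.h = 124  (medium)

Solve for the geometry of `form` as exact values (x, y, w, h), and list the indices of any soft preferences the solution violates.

1. form.x = 181  [form.left = banner.right + 22]
2. form.y = 34  [banner.top = form.top]
3. form.w = 101  [form.w = content.w]
4. form.h = 70  [content.top = form.bottom + 15]

form = (x=181, y=34, w=101, h=70)
violated soft preferences: 15, 17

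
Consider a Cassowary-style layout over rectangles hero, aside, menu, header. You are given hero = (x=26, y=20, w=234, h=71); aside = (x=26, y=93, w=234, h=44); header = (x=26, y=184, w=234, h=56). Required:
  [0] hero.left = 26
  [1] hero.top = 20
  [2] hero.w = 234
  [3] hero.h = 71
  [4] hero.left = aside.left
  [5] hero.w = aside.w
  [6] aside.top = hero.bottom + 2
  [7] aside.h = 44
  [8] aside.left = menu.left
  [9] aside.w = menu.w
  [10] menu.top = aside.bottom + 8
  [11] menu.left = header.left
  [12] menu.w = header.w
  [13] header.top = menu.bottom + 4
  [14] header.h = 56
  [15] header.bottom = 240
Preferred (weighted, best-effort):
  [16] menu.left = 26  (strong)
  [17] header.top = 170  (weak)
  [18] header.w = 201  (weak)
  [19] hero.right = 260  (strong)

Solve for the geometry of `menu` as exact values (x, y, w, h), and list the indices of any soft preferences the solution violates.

1. menu.x = 26  [aside.left = menu.left]
2. menu.w = 234  [aside.w = menu.w]
3. menu.y = 145  [menu.top = aside.bottom + 8]
4. menu.h = 35  [header.top = menu.bottom + 4]

menu = (x=26, y=145, w=234, h=35)
violated soft preferences: 17, 18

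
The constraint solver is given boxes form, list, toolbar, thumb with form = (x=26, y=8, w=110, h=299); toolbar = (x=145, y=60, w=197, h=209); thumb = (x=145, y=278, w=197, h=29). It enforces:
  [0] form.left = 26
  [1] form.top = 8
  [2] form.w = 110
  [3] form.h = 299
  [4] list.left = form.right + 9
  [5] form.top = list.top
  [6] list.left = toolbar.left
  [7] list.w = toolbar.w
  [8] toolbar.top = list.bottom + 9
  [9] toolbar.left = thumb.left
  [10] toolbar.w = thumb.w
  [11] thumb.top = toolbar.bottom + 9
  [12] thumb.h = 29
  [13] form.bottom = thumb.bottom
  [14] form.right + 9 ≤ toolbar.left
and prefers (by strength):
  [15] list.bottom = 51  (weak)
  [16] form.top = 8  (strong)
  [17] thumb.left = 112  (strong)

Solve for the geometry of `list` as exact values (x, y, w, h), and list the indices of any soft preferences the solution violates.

list = (x=145, y=8, w=197, h=43)
violated soft preferences: 17

1. list.x = 145  [list.left = form.right + 9]
2. list.y = 8  [form.top = list.top]
3. list.w = 197  [list.w = toolbar.w]
4. list.h = 43  [toolbar.top = list.bottom + 9]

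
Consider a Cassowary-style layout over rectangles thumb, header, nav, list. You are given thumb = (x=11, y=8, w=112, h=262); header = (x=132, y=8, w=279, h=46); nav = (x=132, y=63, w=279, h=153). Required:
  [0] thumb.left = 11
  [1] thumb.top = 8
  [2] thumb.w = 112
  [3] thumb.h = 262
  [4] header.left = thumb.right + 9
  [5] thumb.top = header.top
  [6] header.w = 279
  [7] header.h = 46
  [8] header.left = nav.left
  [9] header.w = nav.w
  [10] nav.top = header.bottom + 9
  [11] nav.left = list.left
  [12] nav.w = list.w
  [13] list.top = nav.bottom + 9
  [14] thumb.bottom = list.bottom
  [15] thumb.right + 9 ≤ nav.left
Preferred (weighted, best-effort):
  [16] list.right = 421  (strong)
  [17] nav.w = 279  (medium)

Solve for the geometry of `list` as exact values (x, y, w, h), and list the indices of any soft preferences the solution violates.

list = (x=132, y=225, w=279, h=45)
violated soft preferences: 16

1. list.x = 132  [nav.left = list.left]
2. list.w = 279  [nav.w = list.w]
3. list.y = 225  [list.top = nav.bottom + 9]
4. list.h = 45  [thumb.bottom = list.bottom]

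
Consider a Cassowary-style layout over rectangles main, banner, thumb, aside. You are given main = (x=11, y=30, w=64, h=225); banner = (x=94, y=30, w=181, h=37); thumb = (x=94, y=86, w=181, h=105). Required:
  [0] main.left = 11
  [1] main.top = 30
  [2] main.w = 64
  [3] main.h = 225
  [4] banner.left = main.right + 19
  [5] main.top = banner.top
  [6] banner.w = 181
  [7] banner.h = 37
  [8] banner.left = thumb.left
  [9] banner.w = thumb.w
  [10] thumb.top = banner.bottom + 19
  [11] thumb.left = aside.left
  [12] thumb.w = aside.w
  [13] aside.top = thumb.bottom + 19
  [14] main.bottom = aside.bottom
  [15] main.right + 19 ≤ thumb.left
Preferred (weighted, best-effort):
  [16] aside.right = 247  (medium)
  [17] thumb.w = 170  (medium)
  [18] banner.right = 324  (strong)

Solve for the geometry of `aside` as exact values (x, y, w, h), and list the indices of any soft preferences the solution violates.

aside = (x=94, y=210, w=181, h=45)
violated soft preferences: 16, 17, 18

1. aside.x = 94  [thumb.left = aside.left]
2. aside.w = 181  [thumb.w = aside.w]
3. aside.y = 210  [aside.top = thumb.bottom + 19]
4. aside.h = 45  [main.bottom = aside.bottom]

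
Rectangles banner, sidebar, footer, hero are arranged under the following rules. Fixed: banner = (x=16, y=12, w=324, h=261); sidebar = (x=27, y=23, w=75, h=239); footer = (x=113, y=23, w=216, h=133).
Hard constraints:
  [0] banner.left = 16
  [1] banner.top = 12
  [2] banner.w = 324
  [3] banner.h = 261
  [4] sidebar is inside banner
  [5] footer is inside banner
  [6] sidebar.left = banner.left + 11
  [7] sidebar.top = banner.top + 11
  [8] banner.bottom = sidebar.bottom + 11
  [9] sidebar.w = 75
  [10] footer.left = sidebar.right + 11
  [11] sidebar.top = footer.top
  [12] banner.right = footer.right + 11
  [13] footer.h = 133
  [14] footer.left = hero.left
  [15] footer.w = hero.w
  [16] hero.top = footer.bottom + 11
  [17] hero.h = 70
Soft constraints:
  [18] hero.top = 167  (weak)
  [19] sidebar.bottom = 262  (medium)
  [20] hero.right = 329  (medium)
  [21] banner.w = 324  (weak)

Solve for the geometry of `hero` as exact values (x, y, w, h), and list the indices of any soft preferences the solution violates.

hero = (x=113, y=167, w=216, h=70)
violated soft preferences: none

1. hero.x = 113  [footer.left = hero.left]
2. hero.w = 216  [footer.w = hero.w]
3. hero.y = 167  [hero.top = footer.bottom + 11]
4. hero.h = 70  [hero.h = 70]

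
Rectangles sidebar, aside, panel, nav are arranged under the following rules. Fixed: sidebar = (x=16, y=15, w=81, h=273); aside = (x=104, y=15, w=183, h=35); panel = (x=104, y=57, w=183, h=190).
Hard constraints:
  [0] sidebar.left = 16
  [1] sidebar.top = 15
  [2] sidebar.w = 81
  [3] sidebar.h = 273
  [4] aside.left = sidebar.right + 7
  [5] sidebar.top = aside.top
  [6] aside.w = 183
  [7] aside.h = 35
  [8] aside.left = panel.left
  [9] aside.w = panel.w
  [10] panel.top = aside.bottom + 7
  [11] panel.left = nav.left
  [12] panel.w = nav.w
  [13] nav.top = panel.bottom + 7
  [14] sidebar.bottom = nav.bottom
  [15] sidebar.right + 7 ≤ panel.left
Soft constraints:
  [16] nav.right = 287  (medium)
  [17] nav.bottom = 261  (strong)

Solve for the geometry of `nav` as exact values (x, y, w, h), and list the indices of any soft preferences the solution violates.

1. nav.x = 104  [panel.left = nav.left]
2. nav.w = 183  [panel.w = nav.w]
3. nav.y = 254  [nav.top = panel.bottom + 7]
4. nav.h = 34  [sidebar.bottom = nav.bottom]

nav = (x=104, y=254, w=183, h=34)
violated soft preferences: 17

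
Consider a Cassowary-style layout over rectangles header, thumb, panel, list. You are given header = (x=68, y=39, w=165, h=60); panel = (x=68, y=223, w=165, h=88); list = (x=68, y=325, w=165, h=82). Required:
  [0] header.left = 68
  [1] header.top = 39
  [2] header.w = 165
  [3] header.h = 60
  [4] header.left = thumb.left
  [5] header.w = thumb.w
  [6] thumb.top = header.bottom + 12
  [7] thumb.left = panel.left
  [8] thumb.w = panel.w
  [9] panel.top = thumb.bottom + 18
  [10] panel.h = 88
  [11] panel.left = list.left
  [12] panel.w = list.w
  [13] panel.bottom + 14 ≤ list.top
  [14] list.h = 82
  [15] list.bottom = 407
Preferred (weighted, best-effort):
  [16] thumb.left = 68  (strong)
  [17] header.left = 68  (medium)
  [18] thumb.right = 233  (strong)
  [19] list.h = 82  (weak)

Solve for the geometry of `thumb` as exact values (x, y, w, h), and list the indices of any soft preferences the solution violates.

1. thumb.x = 68  [header.left = thumb.left]
2. thumb.w = 165  [header.w = thumb.w]
3. thumb.y = 111  [thumb.top = header.bottom + 12]
4. thumb.h = 94  [panel.top = thumb.bottom + 18]

thumb = (x=68, y=111, w=165, h=94)
violated soft preferences: none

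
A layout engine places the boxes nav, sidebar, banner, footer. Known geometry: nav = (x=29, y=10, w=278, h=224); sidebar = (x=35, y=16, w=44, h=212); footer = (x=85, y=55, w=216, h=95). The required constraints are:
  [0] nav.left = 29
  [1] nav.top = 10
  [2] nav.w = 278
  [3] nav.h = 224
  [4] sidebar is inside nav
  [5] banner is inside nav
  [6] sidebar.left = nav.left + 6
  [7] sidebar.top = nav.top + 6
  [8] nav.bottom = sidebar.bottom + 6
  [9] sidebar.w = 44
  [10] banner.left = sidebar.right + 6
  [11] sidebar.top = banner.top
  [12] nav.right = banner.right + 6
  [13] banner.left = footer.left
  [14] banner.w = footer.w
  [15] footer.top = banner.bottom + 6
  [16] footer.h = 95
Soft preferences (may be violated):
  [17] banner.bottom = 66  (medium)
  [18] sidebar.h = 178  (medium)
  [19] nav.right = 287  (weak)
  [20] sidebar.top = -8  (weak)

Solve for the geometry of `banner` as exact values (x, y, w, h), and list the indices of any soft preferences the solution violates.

banner = (x=85, y=16, w=216, h=33)
violated soft preferences: 17, 18, 19, 20

1. banner.x = 85  [banner.left = sidebar.right + 6]
2. banner.y = 16  [sidebar.top = banner.top]
3. banner.w = 216  [nav.right = banner.right + 6]
4. banner.h = 33  [footer.top = banner.bottom + 6]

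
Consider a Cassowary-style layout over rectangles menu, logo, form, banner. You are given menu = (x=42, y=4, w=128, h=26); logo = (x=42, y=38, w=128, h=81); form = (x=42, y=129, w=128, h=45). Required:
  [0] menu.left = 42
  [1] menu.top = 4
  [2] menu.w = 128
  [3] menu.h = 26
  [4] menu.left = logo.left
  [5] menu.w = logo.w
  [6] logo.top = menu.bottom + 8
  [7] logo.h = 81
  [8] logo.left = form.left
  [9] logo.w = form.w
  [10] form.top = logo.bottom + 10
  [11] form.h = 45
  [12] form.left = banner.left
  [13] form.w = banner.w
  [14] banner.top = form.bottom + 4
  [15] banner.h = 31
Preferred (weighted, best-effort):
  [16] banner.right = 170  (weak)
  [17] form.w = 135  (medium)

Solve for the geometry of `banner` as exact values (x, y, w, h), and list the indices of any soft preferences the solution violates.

banner = (x=42, y=178, w=128, h=31)
violated soft preferences: 17

1. banner.x = 42  [form.left = banner.left]
2. banner.w = 128  [form.w = banner.w]
3. banner.y = 178  [banner.top = form.bottom + 4]
4. banner.h = 31  [banner.h = 31]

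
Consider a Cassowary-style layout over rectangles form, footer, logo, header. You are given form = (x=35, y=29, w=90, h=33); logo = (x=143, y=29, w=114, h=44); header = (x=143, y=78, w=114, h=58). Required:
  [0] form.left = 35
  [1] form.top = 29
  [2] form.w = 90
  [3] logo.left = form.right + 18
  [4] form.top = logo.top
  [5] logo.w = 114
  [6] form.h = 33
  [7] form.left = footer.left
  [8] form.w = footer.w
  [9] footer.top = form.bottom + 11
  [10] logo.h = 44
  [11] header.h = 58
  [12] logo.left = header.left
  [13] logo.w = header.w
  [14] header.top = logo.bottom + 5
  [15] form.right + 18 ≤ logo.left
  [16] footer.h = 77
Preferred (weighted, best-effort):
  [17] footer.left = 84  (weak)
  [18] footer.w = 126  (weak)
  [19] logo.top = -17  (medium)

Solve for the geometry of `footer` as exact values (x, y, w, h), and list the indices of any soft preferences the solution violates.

1. footer.x = 35  [form.left = footer.left]
2. footer.w = 90  [form.w = footer.w]
3. footer.y = 73  [footer.top = form.bottom + 11]
4. footer.h = 77  [footer.h = 77]

footer = (x=35, y=73, w=90, h=77)
violated soft preferences: 17, 18, 19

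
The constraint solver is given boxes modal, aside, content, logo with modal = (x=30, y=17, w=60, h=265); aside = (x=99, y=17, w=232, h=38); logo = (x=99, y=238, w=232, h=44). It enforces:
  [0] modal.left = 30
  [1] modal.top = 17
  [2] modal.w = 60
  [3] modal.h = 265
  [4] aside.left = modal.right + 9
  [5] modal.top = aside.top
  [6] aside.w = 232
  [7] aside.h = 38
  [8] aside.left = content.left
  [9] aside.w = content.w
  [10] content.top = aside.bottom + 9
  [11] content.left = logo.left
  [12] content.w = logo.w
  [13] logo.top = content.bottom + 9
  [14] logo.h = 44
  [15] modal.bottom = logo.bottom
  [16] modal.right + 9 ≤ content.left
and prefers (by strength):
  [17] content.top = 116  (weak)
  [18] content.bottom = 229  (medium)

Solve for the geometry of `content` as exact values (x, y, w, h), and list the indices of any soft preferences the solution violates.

content = (x=99, y=64, w=232, h=165)
violated soft preferences: 17

1. content.x = 99  [aside.left = content.left]
2. content.w = 232  [aside.w = content.w]
3. content.y = 64  [content.top = aside.bottom + 9]
4. content.h = 165  [logo.top = content.bottom + 9]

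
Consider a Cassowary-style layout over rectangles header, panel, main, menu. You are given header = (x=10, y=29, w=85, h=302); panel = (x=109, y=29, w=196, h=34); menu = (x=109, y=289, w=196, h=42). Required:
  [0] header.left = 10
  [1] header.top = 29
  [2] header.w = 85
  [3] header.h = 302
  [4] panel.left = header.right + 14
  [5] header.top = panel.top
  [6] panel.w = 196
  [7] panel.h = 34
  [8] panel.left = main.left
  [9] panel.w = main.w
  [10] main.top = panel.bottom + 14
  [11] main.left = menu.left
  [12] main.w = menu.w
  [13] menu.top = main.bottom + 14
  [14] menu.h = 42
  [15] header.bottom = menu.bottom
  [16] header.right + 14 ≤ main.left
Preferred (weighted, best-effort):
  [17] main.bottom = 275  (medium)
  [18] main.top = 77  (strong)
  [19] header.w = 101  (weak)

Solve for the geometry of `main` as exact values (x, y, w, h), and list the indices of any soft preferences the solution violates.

main = (x=109, y=77, w=196, h=198)
violated soft preferences: 19

1. main.x = 109  [panel.left = main.left]
2. main.w = 196  [panel.w = main.w]
3. main.y = 77  [main.top = panel.bottom + 14]
4. main.h = 198  [menu.top = main.bottom + 14]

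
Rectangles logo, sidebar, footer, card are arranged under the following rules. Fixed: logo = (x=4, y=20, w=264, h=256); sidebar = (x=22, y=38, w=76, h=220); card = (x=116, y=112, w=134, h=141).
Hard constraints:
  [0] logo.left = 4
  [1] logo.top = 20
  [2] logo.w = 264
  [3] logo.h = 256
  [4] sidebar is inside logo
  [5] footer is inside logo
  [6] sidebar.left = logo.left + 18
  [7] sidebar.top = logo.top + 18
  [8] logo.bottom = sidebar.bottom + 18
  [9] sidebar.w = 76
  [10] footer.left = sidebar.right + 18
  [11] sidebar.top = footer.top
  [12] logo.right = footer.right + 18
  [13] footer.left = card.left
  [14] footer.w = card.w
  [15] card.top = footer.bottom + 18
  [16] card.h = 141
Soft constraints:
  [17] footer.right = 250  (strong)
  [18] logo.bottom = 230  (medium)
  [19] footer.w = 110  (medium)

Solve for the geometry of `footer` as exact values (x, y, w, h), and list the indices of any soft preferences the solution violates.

footer = (x=116, y=38, w=134, h=56)
violated soft preferences: 18, 19

1. footer.x = 116  [footer.left = sidebar.right + 18]
2. footer.y = 38  [sidebar.top = footer.top]
3. footer.w = 134  [logo.right = footer.right + 18]
4. footer.h = 56  [card.top = footer.bottom + 18]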